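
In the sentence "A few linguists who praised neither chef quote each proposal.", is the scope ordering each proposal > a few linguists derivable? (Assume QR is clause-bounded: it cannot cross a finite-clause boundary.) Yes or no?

Yes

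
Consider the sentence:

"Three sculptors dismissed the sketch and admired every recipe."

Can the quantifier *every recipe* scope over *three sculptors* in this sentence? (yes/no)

Structurally, *every recipe* is inside one conjunct of the coordinate structure (*admired every recipe*).
A quantifier cannot raise out of one conjunct of a coordination across the whole coordinate structure — the CSC applies to QR.
There is no licit LF on which *every recipe* c-commands *three sculptors*.

No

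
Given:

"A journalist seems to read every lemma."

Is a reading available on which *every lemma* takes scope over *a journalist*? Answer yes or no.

Yes

*every lemma* is inside a raising infinitive, which is transparent to QR (no CP barrier), so it behaves as a matrix argument.
Nothing blocks QR of the lower DP to a position above the higher one, so inverse scope is available.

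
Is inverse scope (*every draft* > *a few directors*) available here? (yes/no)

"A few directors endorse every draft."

Yes

Both DPs are arguments of the same predicate; there is no clause or island boundary between them.
Nothing blocks QR of the lower DP to a position above the higher one, so inverse scope is available.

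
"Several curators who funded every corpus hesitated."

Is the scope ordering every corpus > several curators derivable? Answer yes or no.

No

The target quantifier *every corpus* is part of the relative clause *who funded every corpus*.
A relative clause is a scope island — quantifier raising cannot cross its boundary.
*every corpus* is confined to the island and cannot take scope over *several curators*.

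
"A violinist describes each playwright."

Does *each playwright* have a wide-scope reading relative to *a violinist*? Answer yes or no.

Both DPs are arguments of the same predicate; there is no clause or island boundary between them.
Clause-internal QR can adjoin the lower DP above the subject, yielding the inverse reading.

Yes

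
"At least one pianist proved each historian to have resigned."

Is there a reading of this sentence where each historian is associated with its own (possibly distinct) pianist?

Yes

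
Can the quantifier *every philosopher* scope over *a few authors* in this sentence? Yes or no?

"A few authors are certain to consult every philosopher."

Raising constructions are monoclausal for scope purposes; *every philosopher* is not separated from *a few authors* by any island.
Nothing blocks QR of the lower DP to a position above the higher one, so inverse scope is available.

Yes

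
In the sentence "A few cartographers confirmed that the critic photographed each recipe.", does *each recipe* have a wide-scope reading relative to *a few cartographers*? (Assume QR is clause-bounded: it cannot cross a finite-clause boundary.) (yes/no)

No

Structurally, *each recipe* is inside the finite complement clause *that the critic photographed each recipe*.
Finite CP is the ceiling for QR here, by assumption.
So the wide-scope reading for *each recipe* is blocked.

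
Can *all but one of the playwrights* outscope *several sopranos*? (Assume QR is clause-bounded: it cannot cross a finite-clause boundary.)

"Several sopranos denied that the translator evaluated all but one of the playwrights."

*all but one of the playwrights* is embedded in the finite complement clause *that the translator evaluated all but one of the playwrights*.
QR is clause-bounded, so the finite complement is a scope island for the embedded quantifier.
There is no licit LF on which *all but one of the playwrights* c-commands *several sopranos*.

No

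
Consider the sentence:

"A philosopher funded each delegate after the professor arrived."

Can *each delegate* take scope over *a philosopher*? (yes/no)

The adjunct island is irrelevant here — *each delegate* and *a philosopher* are both in the matrix clause.
Nothing blocks QR of the lower DP to a position above the higher one, so inverse scope is available.

Yes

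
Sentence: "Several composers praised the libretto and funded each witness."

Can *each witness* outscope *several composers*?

*each witness* is embedded in one conjunct of the coordinate structure (*funded each witness*).
QR out of a conjunct would have to apply non-ATB, which the CSC forbids.
So *each witness* cannot raise to a position above *several composers*.

No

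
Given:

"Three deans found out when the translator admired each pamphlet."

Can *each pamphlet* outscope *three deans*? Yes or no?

Structurally, *each pamphlet* is inside the embedded question *when the translator admired each pamphlet*.
The wh-island constraint blocks QR out of an embedded interrogative.
The inverse ordering *each pamphlet* > *three deans* is therefore underivable.

No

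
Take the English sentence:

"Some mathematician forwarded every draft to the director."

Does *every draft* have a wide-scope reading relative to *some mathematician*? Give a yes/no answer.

Both DPs are arguments of the same predicate; there is no clause or island boundary between them.
Since no island is crossed, the inverse ordering is licensed alongside surface scope.
The sentence is scopally ambiguous between *some mathematician* > *every draft* and *every draft* > *some mathematician*.

Yes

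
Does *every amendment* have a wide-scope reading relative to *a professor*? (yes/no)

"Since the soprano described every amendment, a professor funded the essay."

*every amendment* is embedded in the adjunct clause *since the soprano described every amendment*.
Adjuncts are opaque for quantifier raising; a quantifier in an adjunct stays inside it.
So the wide-scope reading for *every amendment* is blocked.

No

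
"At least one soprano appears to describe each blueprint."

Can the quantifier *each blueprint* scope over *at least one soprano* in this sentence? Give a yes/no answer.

*each blueprint* is the object of the infinitival complement of a raising predicate; raising infinitives are transparent for QR, so the two DPs are in effect clausemates.
Nothing blocks QR of the lower DP to a position above the higher one, so inverse scope is available.
The sentence is scopally ambiguous between *at least one soprano* > *each blueprint* and *each blueprint* > *at least one soprano*.

Yes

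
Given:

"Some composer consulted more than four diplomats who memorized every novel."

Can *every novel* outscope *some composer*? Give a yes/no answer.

No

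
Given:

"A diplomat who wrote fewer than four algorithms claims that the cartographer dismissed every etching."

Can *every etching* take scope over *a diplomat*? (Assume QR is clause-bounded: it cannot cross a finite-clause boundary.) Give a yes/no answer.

No

The DP *every etching* is contained in the finite complement clause *that the cartographer dismissed every etching*.
Given the clause-boundedness assumption, QR cannot cross the finite CP into the matrix.
So *every etching* cannot raise to a position above *a diplomat*.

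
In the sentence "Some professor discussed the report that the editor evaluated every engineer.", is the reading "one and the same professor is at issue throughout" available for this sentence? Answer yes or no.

That reading corresponds to *some professor* > *every engineer*.
That is the surface-scope ordering, which is always one of the available readings — island constraints only ever restrict inverse scope.

Yes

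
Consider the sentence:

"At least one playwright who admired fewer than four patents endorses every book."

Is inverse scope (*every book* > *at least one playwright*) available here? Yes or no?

*every book* sits in the matrix clause, not in the relative clause on *at least one playwright*.
With no island boundary between them, the object can take inverse scope over the subject via ordinary QR within the clause.

Yes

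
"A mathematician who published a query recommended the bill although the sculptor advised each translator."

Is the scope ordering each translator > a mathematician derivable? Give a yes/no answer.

No

*each translator* occurs within the adjunct clause *although the sculptor advised each translator*.
Adjunct clauses are scope islands: a quantifier inside an adjunct cannot raise into the matrix clause.
*each translator* > *a mathematician* would require crossing that boundary, which is illicit.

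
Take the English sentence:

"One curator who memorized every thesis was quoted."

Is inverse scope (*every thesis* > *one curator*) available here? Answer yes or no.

The target quantifier *every thesis* is part of the relative clause *who memorized every thesis*.
Relative clauses are scope islands: a quantifier cannot QR out of a relative clause to take scope in the matrix clause.
The inverse ordering *every thesis* > *one curator* is therefore underivable.

No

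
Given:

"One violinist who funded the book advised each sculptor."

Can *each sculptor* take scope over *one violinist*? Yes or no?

The RC *who funded the book* is an island, but *each sculptor* is not inside it — it is the matrix object, a clausemate of *one violinist*.
QR within a single clause is free, so the lower quantifier may take scope over the higher one.
The sentence is scopally ambiguous between *one violinist* > *each sculptor* and *each sculptor* > *one violinist*.

Yes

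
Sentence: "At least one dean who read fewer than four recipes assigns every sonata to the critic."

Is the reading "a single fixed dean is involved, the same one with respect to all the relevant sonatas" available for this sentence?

That reading corresponds to *at least one dean* > *every sonata*.
Nothing needs to raise for *at least one dean* > *every sonata*, so no island constraint is at stake.

Yes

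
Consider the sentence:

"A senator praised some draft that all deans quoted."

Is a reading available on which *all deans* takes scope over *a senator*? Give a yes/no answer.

The target quantifier *all deans* is part of the relative clause *that all deans quoted* modifying *some draft*.
Relative clauses block scope extraction: QR cannot target a position outside the modified NP.
Hence only narrow scope for *all deans* (under *a senator*) survives.
(Only the surface reading survives: one fixed senator with respect to all the relevant deans.)

No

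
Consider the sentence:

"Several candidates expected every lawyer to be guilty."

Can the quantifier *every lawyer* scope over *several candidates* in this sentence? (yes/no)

Yes

*every lawyer* is an ECM subject; ECM complements are not islands, and the embedded quantifier may take matrix scope.
Ordinary QR to a clause-peripheral position gives the wide-scope LF for the lower DP.
So *every lawyer* > *several candidates* is among the available readings.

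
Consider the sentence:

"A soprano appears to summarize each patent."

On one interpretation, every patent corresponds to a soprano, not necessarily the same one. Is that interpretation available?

The paraphrase describes the scope ordering *each patent* > *a soprano*.
*each patent* is the object of the infinitival complement of a raising predicate; raising infinitives are transparent for QR, so the two DPs are in effect clausemates.
Since no island is crossed, the inverse ordering is licensed alongside surface scope.
Both orderings are possible: *a soprano* > *each patent* and *each patent* > *a soprano*.

Yes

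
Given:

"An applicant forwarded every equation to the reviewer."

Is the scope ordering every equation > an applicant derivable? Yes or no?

Yes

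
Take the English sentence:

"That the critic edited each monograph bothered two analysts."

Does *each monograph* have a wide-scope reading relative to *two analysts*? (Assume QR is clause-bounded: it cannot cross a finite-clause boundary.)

The target quantifier *each monograph* is part of the sentential subject *that the critic edited each monograph*.
Subjects — clausal subjects included — are islands for extraction, and QR is no exception.
*each monograph* > *two analysts* would require crossing that boundary, which is illicit.

No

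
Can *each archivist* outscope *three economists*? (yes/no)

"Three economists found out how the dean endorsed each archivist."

No

Structurally, *each archivist* is inside the embedded question *how the dean endorsed each archivist*.
Embedded questions are wh-islands: a quantifier inside an indirect question cannot QR into the matrix clause.
So the wide-scope reading for *each archivist* is blocked.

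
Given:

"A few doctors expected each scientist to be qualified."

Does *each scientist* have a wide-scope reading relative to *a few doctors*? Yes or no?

Yes

*each scientist* is the subject of an ECM infinitive — the infinitival complement of an ECM verb is not a scope island, so *each scientist* can raise into the matrix clause.
No island intervenes, so both surface and inverse scope are derivable.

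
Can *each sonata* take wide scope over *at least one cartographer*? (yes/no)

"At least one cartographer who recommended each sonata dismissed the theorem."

Structurally, *each sonata* is inside the relative clause *who recommended each sonata*.
Relative clauses block scope extraction: QR cannot target a position outside the modified NP.
Hence only narrow scope for *each sonata* (under *at least one cartographer*) survives.
(Only the surface reading survives: one fixed cartographer with respect to all the relevant sonatas.)

No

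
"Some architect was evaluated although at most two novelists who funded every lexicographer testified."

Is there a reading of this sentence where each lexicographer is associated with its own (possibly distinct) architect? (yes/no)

No

This is the *every lexicographer* > *some architect* reading.
Structurally, *every lexicographer* is inside the relative clause *who funded every lexicographer*, which is itself inside the adjunct *although at most two novelists who funded every lexicographer testified*.
Even if one barrier were somehow void, the other would still block QR.
*every lexicographer* > *some architect* would require crossing that boundary, which is illicit.
(Only the surface reading survives: one fixed architect with respect to all the relevant lexicographers.)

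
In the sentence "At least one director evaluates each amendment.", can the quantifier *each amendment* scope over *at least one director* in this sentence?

Yes

Both DPs are arguments of the same predicate; there is no clause or island boundary between them.
With no island boundary between them, the object can take inverse scope over the subject via ordinary QR within the clause.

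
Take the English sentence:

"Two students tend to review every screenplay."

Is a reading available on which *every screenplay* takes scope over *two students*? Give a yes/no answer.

*every screenplay* is inside a raising infinitive, which is transparent to QR (no CP barrier), so it behaves as a matrix argument.
Ordinary QR to a clause-peripheral position gives the wide-scope LF for the lower DP.

Yes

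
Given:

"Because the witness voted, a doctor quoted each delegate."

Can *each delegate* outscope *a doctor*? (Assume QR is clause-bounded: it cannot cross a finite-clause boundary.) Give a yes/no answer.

Yes

The adjunct clause does not contain *each delegate*, which is the matrix object.
Clause-internal QR can adjoin the lower DP above the subject, yielding the inverse reading.
Both orderings are possible: *a doctor* > *each delegate* and *each delegate* > *a doctor*.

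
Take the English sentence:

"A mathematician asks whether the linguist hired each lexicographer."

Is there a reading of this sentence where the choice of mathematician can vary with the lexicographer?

No

The paraphrase describes the scope ordering *each lexicographer* > *a mathematician*.
*each lexicographer* sits inside the embedded question *whether the linguist hired each lexicographer*.
An indirect question is a wh-island; the filled [Spec,CP] blocks QR across the CP edge.
There is no licit LF on which *each lexicographer* c-commands *a mathematician*.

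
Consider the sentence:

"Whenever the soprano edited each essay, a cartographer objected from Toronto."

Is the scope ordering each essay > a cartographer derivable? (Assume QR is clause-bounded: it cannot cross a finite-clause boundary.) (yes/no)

The DP *each essay* is contained in the adjunct clause *whenever the soprano edited each essay*.
Since the clause is an adjunct (not a complement), the Adjunct Condition blocks QR across its edge.
So *each essay* cannot raise to a position above *a cartographer*.

No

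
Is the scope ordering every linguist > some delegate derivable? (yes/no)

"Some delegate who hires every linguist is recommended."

*every linguist* is embedded in the relative clause *who hires every linguist*.
Relative clauses are scope islands: a quantifier cannot QR out of a relative clause to take scope in the matrix clause.
There is no licit LF on which *every linguist* c-commands *some delegate*.
(Only the surface reading survives: one fixed delegate with respect to all the relevant linguists.)

No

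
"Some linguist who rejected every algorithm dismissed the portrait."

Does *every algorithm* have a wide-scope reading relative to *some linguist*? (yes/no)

No

*every algorithm* occurs within the relative clause *who rejected every algorithm*.
Quantifiers inside a relative clause are trapped there; the RC boundary blocks QR.
There is no licit LF on which *every algorithm* c-commands *some linguist*.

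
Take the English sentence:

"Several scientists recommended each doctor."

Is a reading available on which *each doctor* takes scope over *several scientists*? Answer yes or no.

Yes

*each doctor* and *several scientists* are in the same minimal clause.
Nothing blocks QR of the lower DP to a position above the higher one, so inverse scope is available.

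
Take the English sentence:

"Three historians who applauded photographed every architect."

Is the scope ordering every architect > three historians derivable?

Yes

*every architect* is a matrix argument; only *three historians* is modified by the relative clause *who applauded*, so the RC island is irrelevant to the target quantifier.
Clause-internal QR can adjoin the lower DP above the subject, yielding the inverse reading.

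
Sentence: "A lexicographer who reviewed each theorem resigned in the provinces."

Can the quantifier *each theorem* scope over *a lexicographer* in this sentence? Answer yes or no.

No

*each theorem* is embedded in the relative clause *who reviewed each theorem*.
QR out of a relative clause is ruled out by the relative-clause island constraint.
So *each theorem* cannot raise to a position above *a lexicographer*.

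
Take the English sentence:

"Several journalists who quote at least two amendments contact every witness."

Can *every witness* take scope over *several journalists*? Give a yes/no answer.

Although the sentence contains a relative clause (*who quote at least two amendments*), *every witness* is outside it, in the matrix VP.
Since no island is crossed, the inverse ordering is licensed alongside surface scope.
The sentence is scopally ambiguous between *several journalists* > *every witness* and *every witness* > *several journalists*.

Yes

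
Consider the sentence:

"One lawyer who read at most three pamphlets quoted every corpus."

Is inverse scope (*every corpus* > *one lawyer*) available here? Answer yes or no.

Yes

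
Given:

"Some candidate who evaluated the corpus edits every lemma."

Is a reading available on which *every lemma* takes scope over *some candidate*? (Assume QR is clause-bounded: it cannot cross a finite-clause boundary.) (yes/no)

*every lemma* sits in the matrix clause, not in the relative clause on *some candidate*.
Since no island is crossed, the inverse ordering is licensed alongside surface scope.

Yes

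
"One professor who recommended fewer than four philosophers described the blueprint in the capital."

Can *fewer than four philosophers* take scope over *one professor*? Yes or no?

*fewer than four philosophers* occurs within the relative clause *who recommended fewer than four philosophers*.
QR out of a relative clause is ruled out by the relative-clause island constraint.
The inverse ordering *fewer than four philosophers* > *one professor* is therefore underivable.

No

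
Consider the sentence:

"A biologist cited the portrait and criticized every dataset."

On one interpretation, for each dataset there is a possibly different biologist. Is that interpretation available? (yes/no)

No

The paraphrase describes the scope ordering *every dataset* > *a biologist*.
The DP *every dataset* is contained in one conjunct of the coordinate structure (*criticized every dataset*).
Asymmetric QR out of one conjunct violates the Coordinate Structure Constraint.
*every dataset* > *a biologist* would require crossing that boundary, which is illicit.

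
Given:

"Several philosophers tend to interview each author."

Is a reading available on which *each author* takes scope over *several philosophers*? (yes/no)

Yes

*each author* is inside a raising infinitive, which is transparent to QR (no CP barrier), so it behaves as a matrix argument.
Nothing blocks QR of the lower DP to a position above the higher one, so inverse scope is available.
Both orderings are possible: *several philosophers* > *each author* and *each author* > *several philosophers*.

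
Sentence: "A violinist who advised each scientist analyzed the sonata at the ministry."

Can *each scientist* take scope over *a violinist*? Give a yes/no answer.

No

*each scientist* occurs within the relative clause *who advised each scientist*.
Relative clauses are scope islands: a quantifier cannot QR out of a relative clause to take scope in the matrix clause.
So *each scientist* cannot raise high enough to outscope *a violinist*; only the surface ordering *a violinist* > *each scientist* is available.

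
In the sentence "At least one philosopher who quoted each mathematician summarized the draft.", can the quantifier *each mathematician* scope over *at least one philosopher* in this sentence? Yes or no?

No

The DP *each mathematician* is contained in the relative clause *who quoted each mathematician*.
Relative clauses block scope extraction: QR cannot target a position outside the modified NP.
*each mathematician* is confined to the island and cannot take scope over *at least one philosopher*.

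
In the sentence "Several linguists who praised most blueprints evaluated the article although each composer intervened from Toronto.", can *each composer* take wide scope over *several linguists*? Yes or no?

No

*each composer* sits inside the adjunct clause *although each composer intervened from Toronto*.
The adjunct-island constraint bars QR out of an adverbial clause.
The inverse ordering *each composer* > *several linguists* is therefore underivable.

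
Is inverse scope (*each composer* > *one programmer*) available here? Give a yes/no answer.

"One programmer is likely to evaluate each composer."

The matrix predicate is a raising verb, whose infinitival complement is not a scope island — *each composer* can QR into the matrix clause.
Ordinary QR to a clause-peripheral position gives the wide-scope LF for the lower DP.

Yes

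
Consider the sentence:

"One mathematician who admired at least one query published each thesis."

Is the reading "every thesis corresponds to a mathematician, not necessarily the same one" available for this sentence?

Yes

This is the *each thesis* > *one mathematician* reading.
*each thesis* sits in the matrix clause, not in the relative clause on *one mathematician*.
With no island boundary between them, the object can take inverse scope over the subject via ordinary QR within the clause.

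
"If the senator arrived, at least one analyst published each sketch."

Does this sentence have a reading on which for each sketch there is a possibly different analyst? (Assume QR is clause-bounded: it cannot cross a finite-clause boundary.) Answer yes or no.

Yes

The paraphrase describes the scope ordering *each sketch* > *at least one analyst*.
The adjunct clause does not contain *each sketch*, which is the matrix object.
No island intervenes, so both surface and inverse scope are derivable.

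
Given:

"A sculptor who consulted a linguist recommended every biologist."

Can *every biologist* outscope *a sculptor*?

Yes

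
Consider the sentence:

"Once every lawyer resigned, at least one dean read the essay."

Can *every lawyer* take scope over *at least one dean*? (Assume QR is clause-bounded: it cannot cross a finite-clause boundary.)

No

*every lawyer* is embedded in the adjunct clause *once every lawyer resigned*.
Since the clause is an adjunct (not a complement), the Adjunct Condition blocks QR across its edge.
There is no licit LF on which *every lawyer* c-commands *at least one dean*.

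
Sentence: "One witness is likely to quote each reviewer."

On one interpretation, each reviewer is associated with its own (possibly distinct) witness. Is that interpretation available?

Yes

That reading corresponds to *each reviewer* > *one witness*.
*each reviewer* is the object of the infinitival complement of a raising predicate; raising infinitives are transparent for QR, so the two DPs are in effect clausemates.
With no island boundary between them, the object can take inverse scope over the subject via ordinary QR within the clause.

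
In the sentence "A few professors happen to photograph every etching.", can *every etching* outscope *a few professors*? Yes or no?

Raising constructions are monoclausal for scope purposes; *every etching* is not separated from *a few professors* by any island.
No island intervenes, so both surface and inverse scope are derivable.

Yes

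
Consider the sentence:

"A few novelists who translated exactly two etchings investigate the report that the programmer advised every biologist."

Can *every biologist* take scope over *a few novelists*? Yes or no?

The target quantifier *every biologist* is part of the complex NP *the report that the programmer advised every biologist*.
Since the clause is the complement of a nominal head, the CNPC blocks scope extraction.
*every biologist* > *a few novelists* would require crossing that boundary, which is illicit.

No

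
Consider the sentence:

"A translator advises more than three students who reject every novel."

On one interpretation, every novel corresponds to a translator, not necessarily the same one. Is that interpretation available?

No

The paraphrase describes the scope ordering *every novel* > *a translator*.
*every novel* sits inside the relative clause *who reject every novel* modifying *more than three students*.
Relative clauses block scope extraction: QR cannot target a position outside the modified NP.
So *every novel* cannot raise to a position above *a translator*.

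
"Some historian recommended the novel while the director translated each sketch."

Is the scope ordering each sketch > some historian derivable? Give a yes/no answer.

*each sketch* sits inside the adjunct clause *while the director translated each sketch*.
Since the clause is an adjunct (not a complement), the Adjunct Condition blocks QR across its edge.
There is no licit LF on which *each sketch* c-commands *some historian*.

No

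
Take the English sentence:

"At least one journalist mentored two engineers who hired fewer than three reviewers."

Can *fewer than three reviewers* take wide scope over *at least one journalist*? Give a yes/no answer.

No

Structurally, *fewer than three reviewers* is inside the relative clause *who hired fewer than three reviewers* modifying *two engineers*.
Relative clauses block scope extraction: QR cannot target a position outside the modified NP.
So the wide-scope reading for *fewer than three reviewers* is blocked.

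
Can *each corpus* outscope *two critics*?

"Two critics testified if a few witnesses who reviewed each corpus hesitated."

*each corpus* sits inside the relative clause *who reviewed each corpus*, which is itself inside the adjunct *if a few witnesses who reviewed each corpus hesitated*.
Even if one barrier were somehow void, the other would still block QR.
Hence only narrow scope for *each corpus* (under *two critics*) survives.

No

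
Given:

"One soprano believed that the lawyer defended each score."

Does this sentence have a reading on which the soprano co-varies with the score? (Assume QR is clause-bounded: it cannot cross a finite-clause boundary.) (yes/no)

No

The described interpretation is the *each score* > *one soprano* scoping.
The target quantifier *each score* is part of the finite complement clause *that the lawyer defended each score*.
Under clause-bounded QR, a quantifier in an embedded finite clause cannot raise into the matrix clause.
*each score* > *one soprano* would require crossing that boundary, which is illicit.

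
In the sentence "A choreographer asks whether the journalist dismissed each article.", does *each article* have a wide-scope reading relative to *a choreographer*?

No

The target quantifier *each article* is part of the embedded question *whether the journalist dismissed each article*.
Embedded wh-clauses are opaque for QR, so the quantifier stays inside the question.
Hence only narrow scope for *each article* (under *a choreographer*) survives.
(Only the surface reading survives: one fixed choreographer with respect to all the relevant articles.)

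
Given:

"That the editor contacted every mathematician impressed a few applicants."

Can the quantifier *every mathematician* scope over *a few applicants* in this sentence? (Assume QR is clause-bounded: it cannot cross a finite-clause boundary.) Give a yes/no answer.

No

*every mathematician* is embedded in the sentential subject *that the editor contacted every mathematician*.
Clausal subjects are scope islands; QR from inside the subject into the matrix is barred.
The ordering *every mathematician* > *a few applicants* is therefore underivable.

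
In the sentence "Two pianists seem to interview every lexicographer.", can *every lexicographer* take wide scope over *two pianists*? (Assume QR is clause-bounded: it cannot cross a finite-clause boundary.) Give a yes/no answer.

Yes

Raising constructions are monoclausal for scope purposes; *every lexicographer* is not separated from *two pianists* by any island.
QR within a single clause is free, so the lower quantifier may take scope over the higher one.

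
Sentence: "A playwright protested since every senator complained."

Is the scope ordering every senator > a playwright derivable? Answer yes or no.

The DP *every senator* is contained in the adjunct clause *since every senator complained*.
Since the clause is an adjunct (not a complement), the Adjunct Condition blocks QR across its edge.
The inverse ordering *every senator* > *a playwright* is therefore underivable.

No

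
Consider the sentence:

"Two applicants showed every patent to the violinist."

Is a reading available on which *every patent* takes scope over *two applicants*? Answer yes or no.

Both DPs are arguments of the same predicate; there is no clause or island boundary between them.
Since no island is crossed, the inverse ordering is licensed alongside surface scope.
Both orderings are possible: *two applicants* > *every patent* and *every patent* > *two applicants*.

Yes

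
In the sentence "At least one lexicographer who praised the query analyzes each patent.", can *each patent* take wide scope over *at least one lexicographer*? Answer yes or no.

Yes

The relative clause *who praised the query* modifies *at least one lexicographer*, but *each patent* is not inside that relative clause — it is an argument of the matrix verb.
Nothing blocks QR of the lower DP to a position above the higher one, so inverse scope is available.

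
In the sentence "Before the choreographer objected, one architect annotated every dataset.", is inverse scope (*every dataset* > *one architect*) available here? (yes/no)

*every dataset* is a matrix argument; the adjunct is an island but the target quantifier is outside it.
No island intervenes, so both surface and inverse scope are derivable.

Yes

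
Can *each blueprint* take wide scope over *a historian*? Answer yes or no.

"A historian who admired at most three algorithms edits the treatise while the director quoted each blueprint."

*each blueprint* sits inside the adjunct clause *while the director quoted each blueprint*.
The adjunct-island constraint bars QR out of an adverbial clause.
So *each blueprint* cannot raise high enough to outscope *a historian*; only the surface ordering *a historian* > *each blueprint* is available.

No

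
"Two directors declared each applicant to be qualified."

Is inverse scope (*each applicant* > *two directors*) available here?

Yes

This is an ECM construction: *each applicant* is the infinitival subject, Case-marked by the matrix verb, and the infinitive is transparent for QR.
Nothing blocks QR of the lower DP to a position above the higher one, so inverse scope is available.
So *each applicant* > *two directors* is among the available readings.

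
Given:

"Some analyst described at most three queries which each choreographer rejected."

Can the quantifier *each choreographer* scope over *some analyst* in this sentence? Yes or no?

Structurally, *each choreographer* is inside the relative clause *which each choreographer rejected* modifying *at most three queries*.
QR out of a relative clause is ruled out by the relative-clause island constraint.
*each choreographer* > *some analyst* would require crossing that boundary, which is illicit.

No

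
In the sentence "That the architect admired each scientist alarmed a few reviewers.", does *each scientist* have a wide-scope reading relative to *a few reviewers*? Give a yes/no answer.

No

*each scientist* sits inside the sentential subject *that the architect admired each scientist*.
Clausal subjects are scope islands; QR from inside the subject into the matrix is barred.
So the wide-scope reading for *each scientist* is blocked.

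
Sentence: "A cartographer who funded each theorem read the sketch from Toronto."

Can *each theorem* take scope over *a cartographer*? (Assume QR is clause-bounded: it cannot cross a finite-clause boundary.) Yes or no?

*each theorem* sits inside the relative clause *who funded each theorem*.
Relative clauses are scope islands: a quantifier cannot QR out of a relative clause to take scope in the matrix clause.
The inverse ordering *each theorem* > *a cartographer* is therefore underivable.

No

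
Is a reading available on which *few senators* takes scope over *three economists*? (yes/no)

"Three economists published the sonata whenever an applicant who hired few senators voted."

No

*few senators* sits inside the relative clause *who hired few senators*, which is itself inside the adjunct *whenever an applicant who hired few senators voted*.
Nested islands: the RC island is itself inside an adjunct island, so wide scope is doubly excluded.
So *few senators* cannot raise high enough to outscope *three economists*; only the surface ordering *three economists* > *few senators* is available.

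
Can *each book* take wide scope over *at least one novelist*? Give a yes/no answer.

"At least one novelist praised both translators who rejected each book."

No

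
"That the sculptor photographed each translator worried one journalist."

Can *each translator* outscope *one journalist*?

The DP *each translator* is contained in the sentential subject *that the sculptor photographed each translator*.
Subjects — clausal subjects included — are islands for extraction, and QR is no exception.
*each translator* > *one journalist* would require crossing that boundary, which is illicit.

No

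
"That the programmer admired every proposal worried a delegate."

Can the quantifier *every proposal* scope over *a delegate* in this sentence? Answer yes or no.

No

The DP *every proposal* is contained in the sentential subject *that the programmer admired every proposal*.
Clausal subjects are scope islands; QR from inside the subject into the matrix is barred.
The ordering *every proposal* > *a delegate* is therefore underivable.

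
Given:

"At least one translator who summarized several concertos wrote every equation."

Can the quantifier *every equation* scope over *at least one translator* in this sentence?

The RC *who summarized several concertos* is an island, but *every equation* is not inside it — it is the matrix object, a clausemate of *at least one translator*.
Ordinary QR to a clause-peripheral position gives the wide-scope LF for the lower DP.
Both orderings are possible: *at least one translator* > *every equation* and *every equation* > *at least one translator*.

Yes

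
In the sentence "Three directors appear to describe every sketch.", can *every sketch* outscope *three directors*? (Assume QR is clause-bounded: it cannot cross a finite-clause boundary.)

Yes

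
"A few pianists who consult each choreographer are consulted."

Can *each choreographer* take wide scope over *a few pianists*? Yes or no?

The DP *each choreographer* is contained in the relative clause *who consult each choreographer*.
The relative clause forms an island for QR, so the quantifier is confined to the head noun's restrictor.
The inverse ordering *each choreographer* > *a few pianists* is therefore underivable.

No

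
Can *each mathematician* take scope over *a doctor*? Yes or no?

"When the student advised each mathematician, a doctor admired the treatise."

No

The target quantifier *each mathematician* is part of the adjunct clause *when the student advised each mathematician*.
Adjuncts are opaque for quantifier raising; a quantifier in an adjunct stays inside it.
There is no licit LF on which *each mathematician* c-commands *a doctor*.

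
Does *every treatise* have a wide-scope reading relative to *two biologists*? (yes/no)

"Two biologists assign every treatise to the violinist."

Yes

Both DPs are arguments of the same predicate; there is no clause or island boundary between them.
Clause-internal QR can adjoin the lower DP above the subject, yielding the inverse reading.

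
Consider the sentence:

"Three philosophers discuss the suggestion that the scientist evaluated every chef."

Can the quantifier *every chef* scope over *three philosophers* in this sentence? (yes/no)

No

*every chef* sits inside the complex NP *the suggestion that the scientist evaluated every chef*.
The Complex NP Constraint bars QR out of the complement clause of a noun.
The inverse ordering *every chef* > *three philosophers* is therefore underivable.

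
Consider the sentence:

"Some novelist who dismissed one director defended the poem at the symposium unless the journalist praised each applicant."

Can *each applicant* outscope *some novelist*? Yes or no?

No

Structurally, *each applicant* is inside the adjunct clause *unless the journalist praised each applicant*.
Adverbial clauses are not L-marked, so they are barriers for QR — the quantifier cannot escape the adjunct.
So *each applicant* cannot raise to a position above *some novelist*.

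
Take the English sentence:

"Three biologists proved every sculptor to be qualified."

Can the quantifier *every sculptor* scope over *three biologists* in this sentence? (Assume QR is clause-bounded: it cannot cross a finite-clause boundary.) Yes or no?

Yes

The ECM infinitive is scope-transparent — *every sculptor* is free to raise above *three biologists*.
Nothing blocks QR of the lower DP to a position above the higher one, so inverse scope is available.
The sentence is scopally ambiguous between *three biologists* > *every sculptor* and *every sculptor* > *three biologists*.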